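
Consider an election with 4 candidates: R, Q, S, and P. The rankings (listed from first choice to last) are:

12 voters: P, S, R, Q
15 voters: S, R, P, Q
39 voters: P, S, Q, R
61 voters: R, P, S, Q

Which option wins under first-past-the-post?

First-place votes: R 61, Q 0, S 15, P 51.
R has the most first-place votes.

R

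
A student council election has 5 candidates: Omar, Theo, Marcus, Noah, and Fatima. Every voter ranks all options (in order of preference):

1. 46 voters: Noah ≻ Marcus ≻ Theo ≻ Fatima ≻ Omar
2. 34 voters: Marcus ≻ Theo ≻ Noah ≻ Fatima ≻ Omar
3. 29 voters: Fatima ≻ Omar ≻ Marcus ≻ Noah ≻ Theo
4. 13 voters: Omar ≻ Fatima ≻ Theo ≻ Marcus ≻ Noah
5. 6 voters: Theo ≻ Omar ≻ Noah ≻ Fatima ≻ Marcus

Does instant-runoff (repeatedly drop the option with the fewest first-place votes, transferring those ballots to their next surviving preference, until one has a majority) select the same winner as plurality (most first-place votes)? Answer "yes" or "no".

yes

Instant-runoff — R1 Omar 13, Theo 6, Marcus 34, Noah 46, Fatima 29 (Theo out); R2 Omar 19, Marcus 34, Noah 46, Fatima 29 (Omar out); R3 Marcus 34, Noah 52, Fatima 42 (Marcus out); R4 Noah 86, Fatima 42 (Noah winner). Winner: Noah.
Plurality — first-place votes: Omar 13, Theo 6, Marcus 34, Noah 46, Fatima 29. Winner: Noah.
The two methods agree.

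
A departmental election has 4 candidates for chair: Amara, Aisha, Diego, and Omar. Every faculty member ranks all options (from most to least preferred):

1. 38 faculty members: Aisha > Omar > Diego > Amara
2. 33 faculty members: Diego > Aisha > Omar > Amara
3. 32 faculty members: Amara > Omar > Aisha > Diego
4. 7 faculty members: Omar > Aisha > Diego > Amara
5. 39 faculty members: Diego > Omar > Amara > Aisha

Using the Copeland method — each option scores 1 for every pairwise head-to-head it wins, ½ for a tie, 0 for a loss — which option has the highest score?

Amara: loses to Aisha, Diego, and Omar → score 0.
Aisha: beats Amara and Diego; loses to Omar → score 2.
Diego: beats Amara; loses to Aisha and Omar → score 1.
Omar: beats Amara, Aisha, and Diego → score 3.
Omar has the best pairwise record.

Omar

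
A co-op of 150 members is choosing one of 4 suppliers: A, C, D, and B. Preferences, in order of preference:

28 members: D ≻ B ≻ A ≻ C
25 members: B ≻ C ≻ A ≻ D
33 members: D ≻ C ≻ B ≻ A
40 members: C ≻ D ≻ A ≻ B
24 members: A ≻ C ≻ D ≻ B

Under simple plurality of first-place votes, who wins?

First-place votes: A 24, C 40, D 61, B 25.
D has the most first-place votes.

D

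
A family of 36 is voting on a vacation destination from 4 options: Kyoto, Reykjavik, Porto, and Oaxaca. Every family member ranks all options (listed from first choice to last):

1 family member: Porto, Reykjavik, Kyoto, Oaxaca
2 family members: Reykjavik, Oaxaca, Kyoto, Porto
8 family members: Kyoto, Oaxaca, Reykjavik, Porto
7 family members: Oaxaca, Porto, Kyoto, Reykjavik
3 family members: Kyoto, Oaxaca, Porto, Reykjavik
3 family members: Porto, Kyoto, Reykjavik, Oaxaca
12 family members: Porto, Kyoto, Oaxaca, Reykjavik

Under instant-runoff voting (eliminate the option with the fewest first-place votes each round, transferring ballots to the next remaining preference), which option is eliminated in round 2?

Oaxaca

Round 1: Kyoto 11, Reykjavik 2, Porto 16, Oaxaca 7. Eliminate Reykjavik.
Round 2: Kyoto 11, Porto 16, Oaxaca 9. Eliminate Oaxaca.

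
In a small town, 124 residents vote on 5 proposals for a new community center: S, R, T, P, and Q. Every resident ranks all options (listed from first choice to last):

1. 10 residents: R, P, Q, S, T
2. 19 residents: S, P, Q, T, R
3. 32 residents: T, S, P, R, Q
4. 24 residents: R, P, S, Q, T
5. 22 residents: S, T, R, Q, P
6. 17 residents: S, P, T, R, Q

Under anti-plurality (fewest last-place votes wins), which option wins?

S

Last-place votes: S 0, R 19, T 34, P 22, Q 49.
S is ranked last by the fewest voters, so S wins.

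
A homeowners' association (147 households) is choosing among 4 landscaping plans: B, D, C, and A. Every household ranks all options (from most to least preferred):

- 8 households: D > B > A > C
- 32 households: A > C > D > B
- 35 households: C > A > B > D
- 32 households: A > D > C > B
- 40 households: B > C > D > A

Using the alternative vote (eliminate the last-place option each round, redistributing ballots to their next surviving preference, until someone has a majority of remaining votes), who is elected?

Round 1: B 40, D 8, C 35, A 64. Eliminate D.
Round 2: B 48, C 35, A 64. Eliminate C.
Round 3: B 48, A 99. A has a majority.

A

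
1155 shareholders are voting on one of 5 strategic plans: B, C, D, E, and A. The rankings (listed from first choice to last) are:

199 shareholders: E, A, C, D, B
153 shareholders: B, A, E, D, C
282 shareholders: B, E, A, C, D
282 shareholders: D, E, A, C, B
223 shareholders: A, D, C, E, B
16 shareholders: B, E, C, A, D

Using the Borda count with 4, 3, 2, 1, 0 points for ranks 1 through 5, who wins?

A

B: 199·0 + 153·4 + 282·4 + 282·0 + 223·0 + 16·4 = 1804
C: 199·2 + 153·0 + 282·1 + 282·1 + 223·2 + 16·2 = 1440
D: 199·1 + 153·1 + 282·0 + 282·4 + 223·3 + 16·0 = 2149
E: 199·4 + 153·2 + 282·3 + 282·3 + 223·1 + 16·3 = 3065
A: 199·3 + 153·3 + 282·2 + 282·2 + 223·4 + 16·1 = 3092
A has the highest Borda score (3092).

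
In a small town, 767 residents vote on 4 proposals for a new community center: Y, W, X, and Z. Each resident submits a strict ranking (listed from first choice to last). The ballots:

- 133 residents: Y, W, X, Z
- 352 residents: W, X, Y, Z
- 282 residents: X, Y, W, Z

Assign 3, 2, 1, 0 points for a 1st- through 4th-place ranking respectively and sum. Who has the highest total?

X

Y: 133·3 + 352·1 + 282·2 = 1315
W: 133·2 + 352·3 + 282·1 = 1604
X: 133·1 + 352·2 + 282·3 = 1683
Z: 133·0 + 352·0 + 282·0 = 0
X has the highest Borda score (1683).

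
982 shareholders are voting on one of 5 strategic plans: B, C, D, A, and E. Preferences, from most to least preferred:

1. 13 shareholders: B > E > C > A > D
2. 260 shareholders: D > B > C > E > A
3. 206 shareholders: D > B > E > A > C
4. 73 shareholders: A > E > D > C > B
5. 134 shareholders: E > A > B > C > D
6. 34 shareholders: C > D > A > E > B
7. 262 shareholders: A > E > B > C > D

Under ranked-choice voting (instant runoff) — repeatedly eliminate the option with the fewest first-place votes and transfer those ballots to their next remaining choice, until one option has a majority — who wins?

D

Round 1: B 13, C 34, D 466, A 335, E 134. Eliminate B.
Round 2: C 34, D 466, A 335, E 147. Eliminate C.
Round 3: D 500, A 335, E 147. D has a majority.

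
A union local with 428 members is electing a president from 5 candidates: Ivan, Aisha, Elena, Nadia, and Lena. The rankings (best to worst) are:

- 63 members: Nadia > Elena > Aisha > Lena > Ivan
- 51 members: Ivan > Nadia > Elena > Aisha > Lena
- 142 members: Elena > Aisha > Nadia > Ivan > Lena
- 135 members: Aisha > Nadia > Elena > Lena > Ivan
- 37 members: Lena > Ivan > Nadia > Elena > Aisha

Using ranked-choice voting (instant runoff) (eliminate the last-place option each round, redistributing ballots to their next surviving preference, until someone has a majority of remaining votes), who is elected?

Round 1: Ivan 51, Aisha 135, Elena 142, Nadia 63, Lena 37. Eliminate Lena.
Round 2: Ivan 88, Aisha 135, Elena 142, Nadia 63. Eliminate Nadia.
Round 3: Ivan 88, Aisha 135, Elena 205. Eliminate Ivan.
Round 4: Aisha 135, Elena 293. Elena has a majority.

Elena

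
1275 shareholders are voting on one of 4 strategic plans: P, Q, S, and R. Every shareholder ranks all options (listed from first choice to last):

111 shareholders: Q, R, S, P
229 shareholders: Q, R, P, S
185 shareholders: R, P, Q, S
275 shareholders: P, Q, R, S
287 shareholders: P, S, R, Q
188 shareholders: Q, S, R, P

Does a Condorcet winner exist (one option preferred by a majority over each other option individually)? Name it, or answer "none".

Checking pairwise contests:
R beats P 713–562.
P beats Q 747–528.
P beats S 976–299.
Q beats R 803–472.
Every option loses at least one head-to-head, so there is no Condorcet winner.

none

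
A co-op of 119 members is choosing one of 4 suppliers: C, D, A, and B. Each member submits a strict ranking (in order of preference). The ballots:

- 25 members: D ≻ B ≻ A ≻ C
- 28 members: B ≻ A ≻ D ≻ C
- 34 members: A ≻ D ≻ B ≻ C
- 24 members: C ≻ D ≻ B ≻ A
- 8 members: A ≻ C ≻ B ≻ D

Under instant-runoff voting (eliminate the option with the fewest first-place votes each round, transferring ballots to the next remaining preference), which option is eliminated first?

Round 1: C 24, D 25, A 42, B 28. Eliminate C.

C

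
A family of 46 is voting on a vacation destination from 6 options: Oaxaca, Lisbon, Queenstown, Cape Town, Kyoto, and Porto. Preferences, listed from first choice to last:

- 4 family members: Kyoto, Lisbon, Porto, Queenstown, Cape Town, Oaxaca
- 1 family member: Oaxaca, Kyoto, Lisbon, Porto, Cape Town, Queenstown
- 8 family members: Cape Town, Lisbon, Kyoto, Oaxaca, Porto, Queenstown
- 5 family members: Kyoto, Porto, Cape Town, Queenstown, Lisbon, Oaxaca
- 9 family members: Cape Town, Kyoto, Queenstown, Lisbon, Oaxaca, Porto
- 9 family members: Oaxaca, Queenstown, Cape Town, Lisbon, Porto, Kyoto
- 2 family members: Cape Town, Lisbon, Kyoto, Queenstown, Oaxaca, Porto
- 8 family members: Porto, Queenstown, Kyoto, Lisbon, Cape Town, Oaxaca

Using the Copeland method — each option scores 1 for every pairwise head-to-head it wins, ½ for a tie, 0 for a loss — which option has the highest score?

Oaxaca: beats Porto; loses to Lisbon, Queenstown, Cape Town, and Kyoto → score 1.
Lisbon: beats Oaxaca and Porto; loses to Queenstown, Cape Town, and Kyoto → score 2.
Queenstown: beats Oaxaca and Lisbon; loses to Cape Town, Kyoto, and Porto → score 2.
Cape Town: beats Oaxaca, Lisbon, Queenstown, Kyoto, and Porto → score 5.
Kyoto: beats Oaxaca, Lisbon, Queenstown, and Porto; loses to Cape Town → score 4.
Porto: beats Queenstown; loses to Oaxaca, Lisbon, Cape Town, and Kyoto → score 1.
Cape Town has the best pairwise record.

Cape Town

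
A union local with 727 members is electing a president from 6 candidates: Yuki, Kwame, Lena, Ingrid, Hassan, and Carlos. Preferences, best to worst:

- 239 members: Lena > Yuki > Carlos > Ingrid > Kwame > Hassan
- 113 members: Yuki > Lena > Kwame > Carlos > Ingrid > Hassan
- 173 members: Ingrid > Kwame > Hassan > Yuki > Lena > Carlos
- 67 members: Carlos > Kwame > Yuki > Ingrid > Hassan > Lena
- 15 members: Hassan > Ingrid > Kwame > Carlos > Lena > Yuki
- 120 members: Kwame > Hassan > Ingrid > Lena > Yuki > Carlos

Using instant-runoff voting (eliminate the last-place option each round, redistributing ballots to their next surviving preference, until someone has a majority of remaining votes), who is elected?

Ingrid

Round 1: Yuki 113, Kwame 120, Lena 239, Ingrid 173, Hassan 15, Carlos 67. Eliminate Hassan.
Round 2: Yuki 113, Kwame 120, Lena 239, Ingrid 188, Carlos 67. Eliminate Carlos.
Round 3: Yuki 113, Kwame 187, Lena 239, Ingrid 188. Eliminate Yuki.
Round 4: Kwame 187, Lena 352, Ingrid 188. Eliminate Kwame.
Round 5: Lena 352, Ingrid 375. Ingrid has a majority.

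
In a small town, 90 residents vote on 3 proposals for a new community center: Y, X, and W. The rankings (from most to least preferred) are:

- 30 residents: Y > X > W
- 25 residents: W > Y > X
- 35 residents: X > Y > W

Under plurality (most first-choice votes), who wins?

X

First-place votes: Y 30, X 35, W 25.
X has the most first-place votes.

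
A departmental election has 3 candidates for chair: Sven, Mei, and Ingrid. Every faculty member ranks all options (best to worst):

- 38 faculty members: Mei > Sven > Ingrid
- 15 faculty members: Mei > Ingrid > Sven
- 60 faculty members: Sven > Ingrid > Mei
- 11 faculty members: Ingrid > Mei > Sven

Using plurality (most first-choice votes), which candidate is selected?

Sven

First-place votes: Sven 60, Mei 53, Ingrid 11.
Sven has the most first-place votes.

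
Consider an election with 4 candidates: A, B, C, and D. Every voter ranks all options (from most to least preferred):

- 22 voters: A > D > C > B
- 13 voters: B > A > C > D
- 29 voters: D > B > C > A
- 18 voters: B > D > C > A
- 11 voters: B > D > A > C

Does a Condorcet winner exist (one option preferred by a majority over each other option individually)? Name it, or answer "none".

D

D vs A: 58–35 for D.
D vs B: 51–42 for D.
D vs C: 80–13 for D.
D beats every other option head-to-head.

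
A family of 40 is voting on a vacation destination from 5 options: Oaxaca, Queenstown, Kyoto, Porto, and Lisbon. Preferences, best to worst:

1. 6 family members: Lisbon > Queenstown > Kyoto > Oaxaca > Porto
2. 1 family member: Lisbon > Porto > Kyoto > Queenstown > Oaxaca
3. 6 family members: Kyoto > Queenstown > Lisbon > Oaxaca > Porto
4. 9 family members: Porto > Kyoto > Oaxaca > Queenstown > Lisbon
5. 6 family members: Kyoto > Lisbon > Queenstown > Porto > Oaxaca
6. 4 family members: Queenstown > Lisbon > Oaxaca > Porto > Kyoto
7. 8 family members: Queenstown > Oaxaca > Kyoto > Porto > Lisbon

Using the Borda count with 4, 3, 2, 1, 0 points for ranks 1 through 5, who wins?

Oaxaca: 6·1 + 1·0 + 6·1 + 9·2 + 6·0 + 4·2 + 8·3 = 62
Queenstown: 6·3 + 1·1 + 6·3 + 9·1 + 6·2 + 4·4 + 8·4 = 106
Kyoto: 6·2 + 1·2 + 6·4 + 9·3 + 6·4 + 4·0 + 8·2 = 105
Porto: 6·0 + 1·3 + 6·0 + 9·4 + 6·1 + 4·1 + 8·1 = 57
Lisbon: 6·4 + 1·4 + 6·2 + 9·0 + 6·3 + 4·3 + 8·0 = 70
Queenstown has the highest Borda score (106).

Queenstown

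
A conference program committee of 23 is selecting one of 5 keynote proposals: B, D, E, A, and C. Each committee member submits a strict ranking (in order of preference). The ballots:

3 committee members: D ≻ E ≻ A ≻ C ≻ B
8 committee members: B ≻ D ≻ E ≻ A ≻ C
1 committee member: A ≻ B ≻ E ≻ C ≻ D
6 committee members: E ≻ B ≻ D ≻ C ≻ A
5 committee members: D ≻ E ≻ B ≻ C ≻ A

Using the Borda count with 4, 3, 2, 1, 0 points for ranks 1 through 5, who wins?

D

B: 3·0 + 8·4 + 1·3 + 6·3 + 5·2 = 63
D: 3·4 + 8·3 + 1·0 + 6·2 + 5·4 = 68
E: 3·3 + 8·2 + 1·2 + 6·4 + 5·3 = 66
A: 3·2 + 8·1 + 1·4 + 6·0 + 5·0 = 18
C: 3·1 + 8·0 + 1·1 + 6·1 + 5·1 = 15
D has the highest Borda score (68).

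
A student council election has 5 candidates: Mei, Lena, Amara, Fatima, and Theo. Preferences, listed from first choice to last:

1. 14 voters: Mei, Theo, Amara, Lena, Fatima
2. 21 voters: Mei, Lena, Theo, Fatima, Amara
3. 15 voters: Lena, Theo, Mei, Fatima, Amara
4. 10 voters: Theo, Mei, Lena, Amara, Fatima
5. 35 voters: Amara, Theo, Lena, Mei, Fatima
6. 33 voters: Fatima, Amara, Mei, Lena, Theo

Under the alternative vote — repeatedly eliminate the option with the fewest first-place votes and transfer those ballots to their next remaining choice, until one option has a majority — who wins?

Amara

Round 1: Mei 35, Lena 15, Amara 35, Fatima 33, Theo 10. Eliminate Theo.
Round 2: Mei 45, Lena 15, Amara 35, Fatima 33. Eliminate Lena.
Round 3: Mei 60, Amara 35, Fatima 33. Eliminate Fatima.
Round 4: Mei 60, Amara 68. Amara has a majority.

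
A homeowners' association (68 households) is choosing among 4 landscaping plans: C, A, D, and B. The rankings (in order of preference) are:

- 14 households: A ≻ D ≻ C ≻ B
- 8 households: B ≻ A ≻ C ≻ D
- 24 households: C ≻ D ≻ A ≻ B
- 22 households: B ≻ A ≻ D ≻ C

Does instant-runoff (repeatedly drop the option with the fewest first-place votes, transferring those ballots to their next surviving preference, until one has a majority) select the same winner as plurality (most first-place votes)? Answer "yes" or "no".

no

Instant-runoff — R1 C 24, A 14, D 0, B 30 (D out); R2 C 24, A 14, B 30 (A out); R3 C 38, B 30 (C winner). Winner: C.
Plurality — first-place votes: C 24, A 14, D 0, B 30. Winner: B.
The two methods disagree.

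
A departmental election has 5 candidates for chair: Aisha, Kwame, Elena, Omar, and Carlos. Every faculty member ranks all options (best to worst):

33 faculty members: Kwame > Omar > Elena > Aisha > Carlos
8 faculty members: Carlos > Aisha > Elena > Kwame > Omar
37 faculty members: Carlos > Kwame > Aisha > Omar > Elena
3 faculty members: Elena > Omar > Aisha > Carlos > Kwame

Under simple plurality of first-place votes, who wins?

Carlos

First-place votes: Aisha 0, Kwame 33, Elena 3, Omar 0, Carlos 45.
Carlos has the most first-place votes.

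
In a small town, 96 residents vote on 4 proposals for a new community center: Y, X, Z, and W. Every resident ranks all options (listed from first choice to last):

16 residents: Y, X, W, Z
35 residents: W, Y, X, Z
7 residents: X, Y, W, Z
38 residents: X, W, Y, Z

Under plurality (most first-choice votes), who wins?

First-place votes: Y 16, X 45, Z 0, W 35.
X has the most first-place votes.

X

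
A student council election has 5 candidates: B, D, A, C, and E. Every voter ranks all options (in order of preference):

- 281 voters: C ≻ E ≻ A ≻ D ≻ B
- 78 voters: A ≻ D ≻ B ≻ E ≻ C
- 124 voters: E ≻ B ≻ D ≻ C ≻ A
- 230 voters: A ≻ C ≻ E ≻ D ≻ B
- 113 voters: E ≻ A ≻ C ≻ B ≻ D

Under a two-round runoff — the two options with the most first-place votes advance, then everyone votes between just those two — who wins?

Round 1 first-place votes: B 0, D 0, A 308, C 281, E 237.
A and C advance.
Runoff: A is preferred to C by 421 voters; C by 405.
A wins the runoff.

A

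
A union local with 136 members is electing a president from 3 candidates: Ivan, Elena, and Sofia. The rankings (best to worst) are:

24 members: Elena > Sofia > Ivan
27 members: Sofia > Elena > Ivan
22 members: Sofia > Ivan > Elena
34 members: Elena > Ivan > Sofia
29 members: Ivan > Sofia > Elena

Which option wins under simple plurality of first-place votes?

Elena

First-place votes: Ivan 29, Elena 58, Sofia 49.
Elena has the most first-place votes.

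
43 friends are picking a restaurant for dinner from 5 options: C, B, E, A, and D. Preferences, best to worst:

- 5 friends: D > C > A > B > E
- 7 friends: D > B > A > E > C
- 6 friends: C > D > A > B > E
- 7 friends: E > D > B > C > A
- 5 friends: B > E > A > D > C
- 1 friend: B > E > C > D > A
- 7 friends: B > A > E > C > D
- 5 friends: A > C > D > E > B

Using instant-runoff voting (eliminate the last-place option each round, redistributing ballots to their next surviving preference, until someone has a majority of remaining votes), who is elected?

D

Round 1: C 6, B 13, E 7, A 5, D 12. Eliminate A.
Round 2: C 11, B 13, E 7, D 12. Eliminate E.
Round 3: C 11, B 13, D 19. Eliminate C.
Round 4: B 13, D 30. D has a majority.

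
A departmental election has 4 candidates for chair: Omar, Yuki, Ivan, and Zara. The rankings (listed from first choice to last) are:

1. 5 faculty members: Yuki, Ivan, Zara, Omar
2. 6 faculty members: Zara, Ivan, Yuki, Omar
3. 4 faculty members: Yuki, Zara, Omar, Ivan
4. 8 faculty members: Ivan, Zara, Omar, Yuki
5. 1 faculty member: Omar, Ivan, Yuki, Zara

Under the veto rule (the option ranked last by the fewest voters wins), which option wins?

Zara

Last-place votes: Omar 11, Yuki 8, Ivan 4, Zara 1.
Zara is ranked last by the fewest voters, so Zara wins.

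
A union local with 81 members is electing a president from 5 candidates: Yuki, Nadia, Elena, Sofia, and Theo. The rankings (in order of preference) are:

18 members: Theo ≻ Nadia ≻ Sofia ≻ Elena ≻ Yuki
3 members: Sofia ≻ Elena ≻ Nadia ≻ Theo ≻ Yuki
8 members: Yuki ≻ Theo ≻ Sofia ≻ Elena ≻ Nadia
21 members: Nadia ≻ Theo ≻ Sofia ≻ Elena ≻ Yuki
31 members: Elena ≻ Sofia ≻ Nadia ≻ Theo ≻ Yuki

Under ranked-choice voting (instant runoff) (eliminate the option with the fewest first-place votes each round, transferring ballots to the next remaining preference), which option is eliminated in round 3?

Round 1: Yuki 8, Nadia 21, Elena 31, Sofia 3, Theo 18. Eliminate Sofia.
Round 2: Yuki 8, Nadia 21, Elena 34, Theo 18. Eliminate Yuki.
Round 3: Nadia 21, Elena 34, Theo 26. Eliminate Nadia.

Nadia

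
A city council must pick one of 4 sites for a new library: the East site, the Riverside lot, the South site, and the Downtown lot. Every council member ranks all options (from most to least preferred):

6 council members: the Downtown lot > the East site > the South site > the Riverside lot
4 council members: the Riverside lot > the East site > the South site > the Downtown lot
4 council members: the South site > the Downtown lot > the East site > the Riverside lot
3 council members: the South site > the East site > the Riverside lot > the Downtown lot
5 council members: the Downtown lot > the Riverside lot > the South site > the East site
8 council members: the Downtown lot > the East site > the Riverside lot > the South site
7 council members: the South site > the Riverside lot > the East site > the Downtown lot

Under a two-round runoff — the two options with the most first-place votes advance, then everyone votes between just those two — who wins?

Round 1 first-place votes: the East site 0, the Riverside lot 4, the South site 14, the Downtown lot 19.
the Downtown lot and the South site advance.
Runoff: the Downtown lot is preferred to the South site by 19 voters; the South site by 18.
the Downtown lot wins the runoff.

the Downtown lot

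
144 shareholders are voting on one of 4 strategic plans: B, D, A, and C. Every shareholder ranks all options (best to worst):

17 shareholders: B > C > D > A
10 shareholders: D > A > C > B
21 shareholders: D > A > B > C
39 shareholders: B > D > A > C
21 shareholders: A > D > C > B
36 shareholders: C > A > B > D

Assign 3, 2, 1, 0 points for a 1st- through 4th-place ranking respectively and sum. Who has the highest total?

B: 17·3 + 10·0 + 21·1 + 39·3 + 21·0 + 36·1 = 225
D: 17·1 + 10·3 + 21·3 + 39·2 + 21·2 + 36·0 = 230
A: 17·0 + 10·2 + 21·2 + 39·1 + 21·3 + 36·2 = 236
C: 17·2 + 10·1 + 21·0 + 39·0 + 21·1 + 36·3 = 173
A has the highest Borda score (236).

A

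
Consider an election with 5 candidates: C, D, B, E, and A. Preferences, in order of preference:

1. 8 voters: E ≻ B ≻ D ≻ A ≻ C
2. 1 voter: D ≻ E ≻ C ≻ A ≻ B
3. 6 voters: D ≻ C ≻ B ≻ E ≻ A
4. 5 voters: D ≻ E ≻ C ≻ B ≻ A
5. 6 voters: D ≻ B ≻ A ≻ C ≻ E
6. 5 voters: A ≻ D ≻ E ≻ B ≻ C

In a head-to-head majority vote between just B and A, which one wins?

Voters preferring B to A: 25; preferring A to B: 6.
B wins the head-to-head.

B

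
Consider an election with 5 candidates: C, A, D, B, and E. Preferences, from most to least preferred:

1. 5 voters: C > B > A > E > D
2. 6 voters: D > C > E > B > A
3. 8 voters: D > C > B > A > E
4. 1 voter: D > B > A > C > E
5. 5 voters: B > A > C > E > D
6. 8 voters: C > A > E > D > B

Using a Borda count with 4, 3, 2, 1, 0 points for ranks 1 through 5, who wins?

C: 5·4 + 6·3 + 8·3 + 1·1 + 5·2 + 8·4 = 105
A: 5·2 + 6·0 + 8·1 + 1·2 + 5·3 + 8·3 = 59
D: 5·0 + 6·4 + 8·4 + 1·4 + 5·0 + 8·1 = 68
B: 5·3 + 6·1 + 8·2 + 1·3 + 5·4 + 8·0 = 60
E: 5·1 + 6·2 + 8·0 + 1·0 + 5·1 + 8·2 = 38
C has the highest Borda score (105).

C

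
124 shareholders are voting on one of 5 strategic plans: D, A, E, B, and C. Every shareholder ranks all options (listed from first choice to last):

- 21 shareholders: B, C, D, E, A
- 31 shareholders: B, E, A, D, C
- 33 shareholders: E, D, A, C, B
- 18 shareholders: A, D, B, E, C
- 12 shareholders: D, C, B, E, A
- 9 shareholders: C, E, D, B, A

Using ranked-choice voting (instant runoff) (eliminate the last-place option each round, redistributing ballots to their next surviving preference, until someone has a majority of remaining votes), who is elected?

Round 1: D 12, A 18, E 33, B 52, C 9. Eliminate C.
Round 2: D 12, A 18, E 42, B 52. Eliminate D.
Round 3: A 18, E 42, B 64. B has a majority.

B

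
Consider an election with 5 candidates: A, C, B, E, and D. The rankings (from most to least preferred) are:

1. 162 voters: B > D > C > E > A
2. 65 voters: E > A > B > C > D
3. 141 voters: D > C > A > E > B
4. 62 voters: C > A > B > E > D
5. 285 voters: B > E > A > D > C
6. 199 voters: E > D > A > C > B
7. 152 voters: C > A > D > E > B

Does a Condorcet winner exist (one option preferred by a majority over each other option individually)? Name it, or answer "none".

E

E vs A: 711–355 for E.
E vs C: 549–517 for E.
E vs B: 557–509 for E.
E vs D: 611–455 for E.
E beats every other option head-to-head.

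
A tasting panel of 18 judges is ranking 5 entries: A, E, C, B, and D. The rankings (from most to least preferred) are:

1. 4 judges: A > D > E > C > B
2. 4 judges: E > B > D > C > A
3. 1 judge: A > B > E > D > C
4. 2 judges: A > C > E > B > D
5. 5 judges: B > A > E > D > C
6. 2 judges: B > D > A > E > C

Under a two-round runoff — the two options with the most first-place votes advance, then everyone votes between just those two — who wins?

Round 1 first-place votes: A 7, E 4, C 0, B 7, D 0.
A and B advance.
Runoff: A is preferred to B by 7 voters; B by 11.
B wins the runoff.

B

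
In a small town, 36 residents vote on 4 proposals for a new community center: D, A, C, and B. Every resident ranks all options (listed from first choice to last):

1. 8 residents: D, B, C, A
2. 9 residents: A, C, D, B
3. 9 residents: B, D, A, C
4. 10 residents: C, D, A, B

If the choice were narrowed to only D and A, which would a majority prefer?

D

Voters preferring D to A: 27; preferring A to D: 9.
D wins the head-to-head.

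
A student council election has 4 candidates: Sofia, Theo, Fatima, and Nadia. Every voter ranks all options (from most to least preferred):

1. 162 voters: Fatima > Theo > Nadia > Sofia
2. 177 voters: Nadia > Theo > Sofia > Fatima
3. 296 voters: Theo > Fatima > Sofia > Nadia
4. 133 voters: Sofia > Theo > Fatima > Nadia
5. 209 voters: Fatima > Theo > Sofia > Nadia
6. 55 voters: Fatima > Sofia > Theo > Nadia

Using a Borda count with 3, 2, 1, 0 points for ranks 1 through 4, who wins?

Theo

Sofia: 162·0 + 177·1 + 296·1 + 133·3 + 209·1 + 55·2 = 1191
Theo: 162·2 + 177·2 + 296·3 + 133·2 + 209·2 + 55·1 = 2305
Fatima: 162·3 + 177·0 + 296·2 + 133·1 + 209·3 + 55·3 = 2003
Nadia: 162·1 + 177·3 + 296·0 + 133·0 + 209·0 + 55·0 = 693
Theo has the highest Borda score (2305).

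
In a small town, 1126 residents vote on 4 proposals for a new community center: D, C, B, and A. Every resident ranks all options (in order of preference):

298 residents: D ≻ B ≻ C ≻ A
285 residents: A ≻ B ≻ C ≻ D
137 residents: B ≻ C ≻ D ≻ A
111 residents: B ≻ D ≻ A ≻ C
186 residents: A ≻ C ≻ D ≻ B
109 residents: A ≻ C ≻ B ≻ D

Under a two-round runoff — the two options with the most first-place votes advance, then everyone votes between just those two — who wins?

Round 1 first-place votes: D 298, C 0, B 248, A 580.
A and D advance.
Runoff: A is preferred to D by 580 voters; D by 546.
A wins the runoff.

A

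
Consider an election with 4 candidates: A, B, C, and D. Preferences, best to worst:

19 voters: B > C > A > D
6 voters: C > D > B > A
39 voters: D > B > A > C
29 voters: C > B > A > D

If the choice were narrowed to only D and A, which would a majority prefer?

A

Voters preferring D to A: 45; preferring A to D: 48.
A wins the head-to-head.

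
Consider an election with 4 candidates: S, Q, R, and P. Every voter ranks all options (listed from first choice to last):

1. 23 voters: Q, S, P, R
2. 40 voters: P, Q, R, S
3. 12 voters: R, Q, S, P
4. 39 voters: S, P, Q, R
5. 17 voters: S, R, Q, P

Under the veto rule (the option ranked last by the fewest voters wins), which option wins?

Q

Last-place votes: S 40, Q 0, R 62, P 29.
Q is ranked last by the fewest voters, so Q wins.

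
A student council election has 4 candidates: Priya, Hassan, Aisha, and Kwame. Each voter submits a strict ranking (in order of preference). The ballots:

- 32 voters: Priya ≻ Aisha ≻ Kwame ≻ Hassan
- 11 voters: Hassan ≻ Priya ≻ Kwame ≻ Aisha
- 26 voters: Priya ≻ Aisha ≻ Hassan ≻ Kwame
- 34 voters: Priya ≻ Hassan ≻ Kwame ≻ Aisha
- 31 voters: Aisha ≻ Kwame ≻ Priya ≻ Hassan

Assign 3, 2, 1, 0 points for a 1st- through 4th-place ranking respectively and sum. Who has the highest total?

Priya: 32·3 + 11·2 + 26·3 + 34·3 + 31·1 = 329
Hassan: 32·0 + 11·3 + 26·1 + 34·2 + 31·0 = 127
Aisha: 32·2 + 11·0 + 26·2 + 34·0 + 31·3 = 209
Kwame: 32·1 + 11·1 + 26·0 + 34·1 + 31·2 = 139
Priya has the highest Borda score (329).

Priya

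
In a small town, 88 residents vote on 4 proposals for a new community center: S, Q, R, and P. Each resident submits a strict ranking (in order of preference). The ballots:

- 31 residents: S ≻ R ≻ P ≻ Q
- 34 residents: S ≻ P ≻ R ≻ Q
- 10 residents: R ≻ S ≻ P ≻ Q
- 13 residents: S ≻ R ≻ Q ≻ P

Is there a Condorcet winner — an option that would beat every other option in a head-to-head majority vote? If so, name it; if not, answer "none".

S vs Q: 88–0 for S.
S vs R: 78–10 for S.
S vs P: 88–0 for S.
S beats every other option head-to-head.

S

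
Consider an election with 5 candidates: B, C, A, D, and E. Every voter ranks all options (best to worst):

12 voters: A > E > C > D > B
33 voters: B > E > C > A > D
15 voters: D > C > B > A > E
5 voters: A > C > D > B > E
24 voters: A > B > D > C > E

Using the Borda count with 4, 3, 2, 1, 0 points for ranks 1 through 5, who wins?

B: 12·0 + 33·4 + 15·2 + 5·1 + 24·3 = 239
C: 12·2 + 33·2 + 15·3 + 5·3 + 24·1 = 174
A: 12·4 + 33·1 + 15·1 + 5·4 + 24·4 = 212
D: 12·1 + 33·0 + 15·4 + 5·2 + 24·2 = 130
E: 12·3 + 33·3 + 15·0 + 5·0 + 24·0 = 135
B has the highest Borda score (239).

B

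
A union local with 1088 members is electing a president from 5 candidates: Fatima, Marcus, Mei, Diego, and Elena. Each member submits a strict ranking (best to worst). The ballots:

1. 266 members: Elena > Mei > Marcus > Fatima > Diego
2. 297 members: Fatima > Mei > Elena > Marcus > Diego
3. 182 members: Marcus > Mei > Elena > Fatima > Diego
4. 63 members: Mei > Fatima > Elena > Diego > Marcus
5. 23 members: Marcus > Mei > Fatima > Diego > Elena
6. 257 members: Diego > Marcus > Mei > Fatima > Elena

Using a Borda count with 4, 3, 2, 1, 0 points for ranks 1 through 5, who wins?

Mei

Fatima: 266·1 + 297·4 + 182·1 + 63·3 + 23·2 + 257·1 = 2128
Marcus: 266·2 + 297·1 + 182·4 + 63·0 + 23·4 + 257·3 = 2420
Mei: 266·3 + 297·3 + 182·3 + 63·4 + 23·3 + 257·2 = 3070
Diego: 266·0 + 297·0 + 182·0 + 63·1 + 23·1 + 257·4 = 1114
Elena: 266·4 + 297·2 + 182·2 + 63·2 + 23·0 + 257·0 = 2148
Mei has the highest Borda score (3070).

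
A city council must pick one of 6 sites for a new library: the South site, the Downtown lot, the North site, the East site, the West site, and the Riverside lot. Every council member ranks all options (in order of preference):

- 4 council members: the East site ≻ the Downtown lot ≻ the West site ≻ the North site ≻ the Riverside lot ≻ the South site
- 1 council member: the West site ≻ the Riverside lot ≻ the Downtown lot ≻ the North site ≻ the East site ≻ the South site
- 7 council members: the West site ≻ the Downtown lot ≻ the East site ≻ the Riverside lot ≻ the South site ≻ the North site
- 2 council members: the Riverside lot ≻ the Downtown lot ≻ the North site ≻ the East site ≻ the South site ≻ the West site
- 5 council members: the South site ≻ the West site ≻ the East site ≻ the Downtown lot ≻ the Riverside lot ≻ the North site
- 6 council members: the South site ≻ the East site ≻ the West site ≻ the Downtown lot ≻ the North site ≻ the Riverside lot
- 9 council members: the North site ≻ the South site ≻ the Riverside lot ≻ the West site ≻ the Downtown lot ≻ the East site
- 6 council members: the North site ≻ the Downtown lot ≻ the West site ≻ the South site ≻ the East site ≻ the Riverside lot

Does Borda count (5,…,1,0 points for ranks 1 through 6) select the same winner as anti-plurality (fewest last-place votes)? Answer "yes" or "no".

Borda — scores: the South site 112, the Downtown lot 110, the North site 97, the East site 91, the West site 126, the Riverside lot 64. Winner: the West site.
Anti-plurality — last-place votes: the South site 5, the Downtown lot 0, the North site 12, the East site 9, the West site 2, the Riverside lot 12. Winner: the Downtown lot.
The two methods disagree.

no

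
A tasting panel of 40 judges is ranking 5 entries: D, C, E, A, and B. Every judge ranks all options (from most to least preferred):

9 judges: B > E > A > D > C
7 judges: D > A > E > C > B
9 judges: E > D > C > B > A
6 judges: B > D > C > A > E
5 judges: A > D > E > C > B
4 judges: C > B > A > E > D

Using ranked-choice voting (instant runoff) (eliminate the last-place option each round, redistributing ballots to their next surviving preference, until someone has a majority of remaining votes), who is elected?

Round 1: D 7, C 4, E 9, A 5, B 15. Eliminate C.
Round 2: D 7, E 9, A 5, B 19. Eliminate A.
Round 3: D 12, E 9, B 19. Eliminate E.
Round 4: D 21, B 19. D has a majority.

D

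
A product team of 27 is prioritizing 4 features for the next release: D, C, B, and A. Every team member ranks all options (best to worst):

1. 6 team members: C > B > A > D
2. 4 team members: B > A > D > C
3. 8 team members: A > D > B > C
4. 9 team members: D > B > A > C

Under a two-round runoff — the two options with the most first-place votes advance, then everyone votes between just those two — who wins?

Round 1 first-place votes: D 9, C 6, B 4, A 8.
D and A advance.
Runoff: D is preferred to A by 9 voters; A by 18.
A wins the runoff.

A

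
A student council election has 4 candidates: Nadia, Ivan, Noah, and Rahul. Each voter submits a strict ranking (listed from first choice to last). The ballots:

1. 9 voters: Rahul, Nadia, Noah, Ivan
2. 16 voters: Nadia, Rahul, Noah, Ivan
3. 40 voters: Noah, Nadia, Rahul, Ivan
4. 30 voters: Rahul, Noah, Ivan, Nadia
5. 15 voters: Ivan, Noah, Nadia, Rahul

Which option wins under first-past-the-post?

First-place votes: Nadia 16, Ivan 15, Noah 40, Rahul 39.
Noah has the most first-place votes.

Noah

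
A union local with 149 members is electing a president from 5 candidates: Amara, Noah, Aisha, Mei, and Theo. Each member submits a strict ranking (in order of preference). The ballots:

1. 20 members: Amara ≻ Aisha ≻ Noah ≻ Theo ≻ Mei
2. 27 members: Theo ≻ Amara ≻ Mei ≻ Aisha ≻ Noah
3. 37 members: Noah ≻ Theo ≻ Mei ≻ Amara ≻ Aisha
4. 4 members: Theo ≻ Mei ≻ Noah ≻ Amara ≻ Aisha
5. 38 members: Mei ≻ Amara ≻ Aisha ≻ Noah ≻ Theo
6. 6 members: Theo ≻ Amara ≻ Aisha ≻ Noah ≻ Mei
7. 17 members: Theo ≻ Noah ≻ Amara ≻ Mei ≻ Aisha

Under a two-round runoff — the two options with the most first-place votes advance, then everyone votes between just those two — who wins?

Theo

Round 1 first-place votes: Amara 20, Noah 37, Aisha 0, Mei 38, Theo 54.
Theo and Mei advance.
Runoff: Theo is preferred to Mei by 111 voters; Mei by 38.
Theo wins the runoff.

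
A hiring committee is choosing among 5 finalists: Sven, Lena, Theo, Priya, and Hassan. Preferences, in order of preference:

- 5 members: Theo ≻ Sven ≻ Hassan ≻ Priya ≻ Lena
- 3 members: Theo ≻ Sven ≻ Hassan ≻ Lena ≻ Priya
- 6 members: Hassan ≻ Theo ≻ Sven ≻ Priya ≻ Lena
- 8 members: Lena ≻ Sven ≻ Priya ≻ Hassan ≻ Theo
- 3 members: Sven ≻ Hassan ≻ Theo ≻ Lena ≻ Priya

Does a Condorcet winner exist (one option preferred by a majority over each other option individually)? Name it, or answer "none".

none

Checking pairwise contests:
Theo beats Sven 14–11.
Sven beats Lena 17–8.
Hassan beats Theo 17–8.
Sven beats Priya 25–0.
Sven beats Hassan 19–6.
Every option loses at least one head-to-head, so there is no Condorcet winner.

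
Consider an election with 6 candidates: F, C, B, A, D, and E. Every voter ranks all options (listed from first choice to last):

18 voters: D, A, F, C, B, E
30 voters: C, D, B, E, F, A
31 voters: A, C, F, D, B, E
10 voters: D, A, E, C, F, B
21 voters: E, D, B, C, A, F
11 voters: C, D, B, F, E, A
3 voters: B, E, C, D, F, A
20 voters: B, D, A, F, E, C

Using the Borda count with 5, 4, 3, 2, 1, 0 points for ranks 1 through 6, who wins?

F: 18·3 + 30·1 + 31·3 + 10·1 + 21·0 + 11·2 + 3·1 + 20·2 = 252
C: 18·2 + 30·5 + 31·4 + 10·2 + 21·2 + 11·5 + 3·3 + 20·0 = 436
B: 18·1 + 30·3 + 31·1 + 10·0 + 21·3 + 11·3 + 3·5 + 20·5 = 350
A: 18·4 + 30·0 + 31·5 + 10·4 + 21·1 + 11·0 + 3·0 + 20·3 = 348
D: 18·5 + 30·4 + 31·2 + 10·5 + 21·4 + 11·4 + 3·2 + 20·4 = 536
E: 18·0 + 30·2 + 31·0 + 10·3 + 21·5 + 11·1 + 3·4 + 20·1 = 238
D has the highest Borda score (536).

D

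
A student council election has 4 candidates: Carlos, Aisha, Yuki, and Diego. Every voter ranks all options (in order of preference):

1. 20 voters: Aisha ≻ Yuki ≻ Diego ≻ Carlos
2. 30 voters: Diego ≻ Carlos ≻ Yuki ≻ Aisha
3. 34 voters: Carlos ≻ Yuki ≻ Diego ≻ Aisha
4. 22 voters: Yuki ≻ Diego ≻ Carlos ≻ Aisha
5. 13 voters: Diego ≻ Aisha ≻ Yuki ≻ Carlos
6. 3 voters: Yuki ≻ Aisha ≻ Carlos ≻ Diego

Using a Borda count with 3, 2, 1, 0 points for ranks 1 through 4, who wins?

Carlos: 20·0 + 30·2 + 34·3 + 22·1 + 13·0 + 3·1 = 187
Aisha: 20·3 + 30·0 + 34·0 + 22·0 + 13·2 + 3·2 = 92
Yuki: 20·2 + 30·1 + 34·2 + 22·3 + 13·1 + 3·3 = 226
Diego: 20·1 + 30·3 + 34·1 + 22·2 + 13·3 + 3·0 = 227
Diego has the highest Borda score (227).

Diego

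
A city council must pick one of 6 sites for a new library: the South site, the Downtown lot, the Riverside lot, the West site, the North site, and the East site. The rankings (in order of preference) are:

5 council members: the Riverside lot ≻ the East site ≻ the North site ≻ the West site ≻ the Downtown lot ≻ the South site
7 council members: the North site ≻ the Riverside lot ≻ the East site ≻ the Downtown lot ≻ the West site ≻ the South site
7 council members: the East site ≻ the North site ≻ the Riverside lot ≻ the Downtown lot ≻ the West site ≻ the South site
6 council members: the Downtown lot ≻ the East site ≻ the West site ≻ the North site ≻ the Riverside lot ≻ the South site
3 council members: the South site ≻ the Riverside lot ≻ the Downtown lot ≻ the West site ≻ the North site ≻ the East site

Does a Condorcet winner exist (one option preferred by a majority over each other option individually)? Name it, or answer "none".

Checking pairwise contests:
the Downtown lot beats the South site 25–3.
the Riverside lot beats the Downtown lot 22–6.
the North site beats the Riverside lot 20–8.
the Downtown lot beats the West site 23–5.
the East site beats the North site 18–10.
the Riverside lot beats the East site 15–13.
Every option loses at least one head-to-head, so there is no Condorcet winner.

none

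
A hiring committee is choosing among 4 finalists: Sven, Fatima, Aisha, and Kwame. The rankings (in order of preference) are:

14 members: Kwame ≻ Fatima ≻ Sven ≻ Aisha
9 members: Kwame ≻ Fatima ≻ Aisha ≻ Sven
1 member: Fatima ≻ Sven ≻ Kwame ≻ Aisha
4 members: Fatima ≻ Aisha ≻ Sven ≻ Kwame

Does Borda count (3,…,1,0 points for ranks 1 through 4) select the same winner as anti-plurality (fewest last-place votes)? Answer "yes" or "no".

Borda — scores: Sven 20, Fatima 61, Aisha 17, Kwame 70. Winner: Kwame.
Anti-plurality — last-place votes: Sven 9, Fatima 0, Aisha 15, Kwame 4. Winner: Fatima.
The two methods disagree.

no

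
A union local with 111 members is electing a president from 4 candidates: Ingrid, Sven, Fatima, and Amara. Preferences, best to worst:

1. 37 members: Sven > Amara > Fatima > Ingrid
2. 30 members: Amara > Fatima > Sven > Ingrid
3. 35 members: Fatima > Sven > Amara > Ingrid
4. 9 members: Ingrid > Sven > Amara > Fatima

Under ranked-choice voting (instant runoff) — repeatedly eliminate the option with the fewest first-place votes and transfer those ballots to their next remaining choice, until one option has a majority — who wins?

Fatima

Round 1: Ingrid 9, Sven 37, Fatima 35, Amara 30. Eliminate Ingrid.
Round 2: Sven 46, Fatima 35, Amara 30. Eliminate Amara.
Round 3: Sven 46, Fatima 65. Fatima has a majority.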